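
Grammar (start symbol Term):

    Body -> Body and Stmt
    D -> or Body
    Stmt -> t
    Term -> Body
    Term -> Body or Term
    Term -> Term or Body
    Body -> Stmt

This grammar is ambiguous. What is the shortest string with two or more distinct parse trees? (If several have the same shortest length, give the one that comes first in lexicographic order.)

length 1: no string has ≥2 trees
length 3: t or t has 2 parse trees

Two derivations of t or t:
  Term ⇒ Body or Term ⇒ Stmt or Term ⇒ t or Term ⇒ t or Body ⇒ t or Stmt ⇒ t or t
  Term ⇒ Term or Body ⇒ Body or Body ⇒ Stmt or Body ⇒ t or Body ⇒ t or Stmt ⇒ t or t

t or t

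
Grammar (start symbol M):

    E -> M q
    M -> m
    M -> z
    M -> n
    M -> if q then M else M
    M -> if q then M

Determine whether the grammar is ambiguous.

Witness: if q then if q then m else m

Derivation 1: M ⇒ if q then M else M ⇒ if q then if q then M else M ⇒ if q then if q then m else M ⇒ if q then if q then m else m
Derivation 2: M ⇒ if q then M ⇒ if q then if q then M else M ⇒ if q then if q then m else M ⇒ if q then if q then m else m

Two distinct leftmost derivations for the same string.

Ambiguous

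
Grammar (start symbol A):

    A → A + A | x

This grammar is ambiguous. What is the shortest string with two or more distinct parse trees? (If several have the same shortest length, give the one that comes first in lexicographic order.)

length 1: no string has ≥2 trees
length 3: no string has ≥2 trees
length 5: x + x + x has 2 parse trees

Two derivations of x + x + x:
  A ⇒ A + A ⇒ A + A + A ⇒ x + A + A ⇒ x + x + A ⇒ x + x + x
  A ⇒ A + A ⇒ x + A ⇒ x + A + A ⇒ x + x + A ⇒ x + x + x

x + x + x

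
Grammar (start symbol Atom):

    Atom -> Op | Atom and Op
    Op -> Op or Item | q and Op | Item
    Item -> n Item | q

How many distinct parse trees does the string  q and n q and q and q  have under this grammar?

4

Parse trees for q and n q and q and q:
  [Atom [Atom [Op q and [Op [Item n [Item q]]]]] and [Op q and [Op [Item q]]]]
  [Atom [Atom [Atom [Op [Item q]]] and [Op [Item n [Item q]]]] and [Op q and [Op [Item q]]]]
  [Atom [Atom [Atom [Op q and [Op [Item n [Item q]]]]] and [Op [Item q]]] and [Op [Item q]]]
  [Atom [Atom [Atom [Atom [Op [Item q]]] and [Op [Item n [Item q]]]] and [Op [Item q]]] and [Op [Item q]]]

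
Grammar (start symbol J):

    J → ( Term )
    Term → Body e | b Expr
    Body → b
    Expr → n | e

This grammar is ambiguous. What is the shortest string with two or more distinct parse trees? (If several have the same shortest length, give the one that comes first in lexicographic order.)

length 4: ( b e ) has 2 parse trees

Two derivations of ( b e ):
  J ⇒ ( Term ) ⇒ ( Body e ) ⇒ ( b e )
  J ⇒ ( Term ) ⇒ ( b Expr ) ⇒ ( b e )

( b e )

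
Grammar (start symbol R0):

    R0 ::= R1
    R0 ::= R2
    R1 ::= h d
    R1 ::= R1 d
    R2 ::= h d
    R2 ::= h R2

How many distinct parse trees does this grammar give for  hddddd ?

1

Parse trees for hddddd:
  [R0 [R1 [R1 [R1 [R1 [R1 h d] d] d] d] d]]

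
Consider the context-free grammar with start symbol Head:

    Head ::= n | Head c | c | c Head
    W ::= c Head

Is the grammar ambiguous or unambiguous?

Witness: c c

Derivation 1: Head ⇒ Head c ⇒ c c
Derivation 2: Head ⇒ c Head ⇒ c c

Two distinct leftmost derivations for the same string.

Ambiguous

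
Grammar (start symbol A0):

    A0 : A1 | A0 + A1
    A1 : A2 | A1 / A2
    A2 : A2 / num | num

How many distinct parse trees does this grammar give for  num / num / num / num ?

8

Parse trees for num / num / num / num:
  [A0 [A1 [A2 [A2 [A2 [A2 num] / num] / num] / num]]]
  [A0 [A1 [A1 [A2 num]] / [A2 [A2 [A2 num] / num] / num]]]
  [A0 [A1 [A1 [A2 [A2 num] / num]] / [A2 [A2 num] / num]]]
  [A0 [A1 [A1 [A1 [A2 num]] / [A2 num]] / [A2 [A2 num] / num]]]
  [A0 [A1 [A1 [A2 [A2 [A2 num] / num] / num]] / [A2 num]]]
  [A0 [A1 [A1 [A1 [A2 num]] / [A2 [A2 num] / num]] / [A2 num]]]
  [A0 [A1 [A1 [A1 [A2 [A2 num] / num]] / [A2 num]] / [A2 num]]]
  [A0 [A1 [A1 [A1 [A1 [A2 num]] / [A2 num]] / [A2 num]] / [A2 num]]]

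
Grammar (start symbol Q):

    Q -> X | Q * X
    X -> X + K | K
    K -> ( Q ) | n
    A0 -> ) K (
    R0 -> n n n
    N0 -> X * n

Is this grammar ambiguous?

Unambiguous

Only Q, X, K are reachable from Q; ignoring the rest: The grammar is stratified — Q handles '*' (left-recursive), X handles '+', K atoms. Each operator has a fixed associativity and precedence level, so every string has one parse.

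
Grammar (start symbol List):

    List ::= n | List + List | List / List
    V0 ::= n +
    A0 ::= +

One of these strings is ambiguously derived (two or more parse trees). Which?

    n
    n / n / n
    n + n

n / n / n

n: 1 tree
n / n / n: 2 trees
n + n: 1 tree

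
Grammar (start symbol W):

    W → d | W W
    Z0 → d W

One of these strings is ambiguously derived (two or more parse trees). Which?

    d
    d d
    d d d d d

d: 1 tree
d d: 1 tree
d d d d d: 14 trees

d d d d d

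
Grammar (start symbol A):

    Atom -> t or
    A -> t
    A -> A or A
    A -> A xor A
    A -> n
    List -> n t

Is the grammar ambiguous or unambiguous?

Ambiguous

Witness: n or n or n

Derivation 1: A ⇒ A or A ⇒ A or A or A ⇒ n or A or A ⇒ n or n or A ⇒ n or n or n
Derivation 2: A ⇒ A or A ⇒ n or A ⇒ n or A or A ⇒ n or n or A ⇒ n or n or n

Two distinct leftmost derivations for the same string.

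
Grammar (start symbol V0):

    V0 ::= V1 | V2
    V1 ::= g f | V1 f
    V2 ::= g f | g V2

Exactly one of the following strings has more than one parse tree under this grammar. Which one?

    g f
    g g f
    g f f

g f: 2 trees
g g f: 1 tree
g f f: 1 tree

g f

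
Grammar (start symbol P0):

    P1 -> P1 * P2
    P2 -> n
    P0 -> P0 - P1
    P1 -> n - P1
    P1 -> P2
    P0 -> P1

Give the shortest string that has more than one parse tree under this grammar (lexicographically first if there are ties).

n - n

length 1: no string has ≥2 trees
length 3: n - n has 2 parse trees

Two derivations of n - n:
  P0 ⇒ P0 - P1 ⇒ P1 - P1 ⇒ P2 - P1 ⇒ n - P1 ⇒ n - P2 ⇒ n - n
  P0 ⇒ P1 ⇒ n - P1 ⇒ n - P2 ⇒ n - n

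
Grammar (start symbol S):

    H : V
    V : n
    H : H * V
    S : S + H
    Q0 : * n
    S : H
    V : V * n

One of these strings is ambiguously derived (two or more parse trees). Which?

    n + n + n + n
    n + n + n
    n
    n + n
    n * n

n + n + n + n: 1 tree
n + n + n: 1 tree
n: 1 tree
n + n: 1 tree
n * n: 2 trees

n * n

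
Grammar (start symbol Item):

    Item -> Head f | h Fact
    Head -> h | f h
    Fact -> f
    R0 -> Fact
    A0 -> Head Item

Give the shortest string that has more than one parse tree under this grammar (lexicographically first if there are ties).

length 2: h f has 2 parse trees

Two derivations of h f:
  Item ⇒ Head f ⇒ h f
  Item ⇒ h Fact ⇒ h f

h f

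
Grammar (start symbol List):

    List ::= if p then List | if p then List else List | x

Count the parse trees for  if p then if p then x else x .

Parse trees for if p then if p then x else x:
  [List if p then [List if p then [List x] else [List x]]]
  [List if p then [List if p then [List x]] else [List x]]

2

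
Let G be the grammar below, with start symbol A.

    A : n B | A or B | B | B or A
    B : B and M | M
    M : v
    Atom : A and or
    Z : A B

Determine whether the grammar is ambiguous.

Ambiguous

Witness: v or v

Derivation 1: A ⇒ A or B ⇒ B or B ⇒ M or B ⇒ v or B ⇒ v or M ⇒ v or v
Derivation 2: A ⇒ B or A ⇒ M or A ⇒ v or A ⇒ v or B ⇒ v or M ⇒ v or v

Two distinct leftmost derivations for the same string.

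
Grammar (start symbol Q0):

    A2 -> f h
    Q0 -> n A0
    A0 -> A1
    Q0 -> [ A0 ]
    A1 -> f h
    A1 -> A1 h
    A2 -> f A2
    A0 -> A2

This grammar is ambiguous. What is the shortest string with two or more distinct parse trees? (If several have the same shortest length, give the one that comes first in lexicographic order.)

length 3: n f h has 2 parse trees

Two derivations of n f h:
  Q0 ⇒ n A0 ⇒ n A1 ⇒ n f h
  Q0 ⇒ n A0 ⇒ n A2 ⇒ n f h

n f h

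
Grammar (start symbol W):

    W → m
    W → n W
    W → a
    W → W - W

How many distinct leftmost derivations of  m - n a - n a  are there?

Parse trees for m - n a - n a:
  [W [W m] - [W n [W [W a] - [W n [W a]]]]]
  [W [W m] - [W [W n [W a]] - [W n [W a]]]]
  [W [W [W m] - [W n [W a]]] - [W n [W a]]]

3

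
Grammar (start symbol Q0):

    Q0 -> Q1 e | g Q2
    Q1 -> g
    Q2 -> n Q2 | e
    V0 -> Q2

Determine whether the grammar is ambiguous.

Ambiguous

Witness: g e

Derivation 1: Q0 ⇒ Q1 e ⇒ g e
Derivation 2: Q0 ⇒ g Q2 ⇒ g e

Two distinct leftmost derivations for the same string.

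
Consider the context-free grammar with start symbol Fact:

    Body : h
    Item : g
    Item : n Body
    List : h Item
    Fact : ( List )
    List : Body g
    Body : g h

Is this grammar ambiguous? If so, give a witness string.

Ambiguous

Witness: ( h g )

Derivation 1: Fact ⇒ ( List ) ⇒ ( h Item ) ⇒ ( h g )
Derivation 2: Fact ⇒ ( List ) ⇒ ( Body g ) ⇒ ( h g )

Two distinct leftmost derivations for the same string.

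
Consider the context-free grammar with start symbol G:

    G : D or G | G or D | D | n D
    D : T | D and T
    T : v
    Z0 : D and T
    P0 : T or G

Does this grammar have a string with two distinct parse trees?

Ambiguous

Witness: v or v

Derivation 1: G ⇒ D or G ⇒ T or G ⇒ v or G ⇒ v or D ⇒ v or T ⇒ v or v
Derivation 2: G ⇒ G or D ⇒ D or D ⇒ T or D ⇒ v or D ⇒ v or T ⇒ v or v

Two distinct leftmost derivations for the same string.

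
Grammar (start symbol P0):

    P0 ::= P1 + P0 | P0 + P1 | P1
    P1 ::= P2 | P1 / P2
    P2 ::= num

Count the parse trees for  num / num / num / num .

1

Parse trees for num / num / num / num:
  [P0 [P1 [P1 [P1 [P1 [P2 num]] / [P2 num]] / [P2 num]] / [P2 num]]]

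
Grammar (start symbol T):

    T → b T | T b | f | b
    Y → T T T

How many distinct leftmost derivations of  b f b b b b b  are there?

Parse trees for b f b b b b b:
  [T b [T [T [T [T [T [T f] b] b] b] b] b]]
  [T [T b [T [T [T [T [T f] b] b] b] b]] b]
  [T [T [T b [T [T [T [T f] b] b] b]] b] b]
  [T [T [T [T b [T [T [T f] b] b]] b] b] b]
  [T [T [T [T [T b [T [T f] b]] b] b] b] b]
  [T [T [T [T [T [T b [T f]] b] b] b] b] b]

6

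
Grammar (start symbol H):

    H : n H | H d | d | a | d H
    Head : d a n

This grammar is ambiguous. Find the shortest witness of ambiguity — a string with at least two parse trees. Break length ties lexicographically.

length 1: no string has ≥2 trees
length 2: d d has 2 parse trees

Two derivations of d d:
  H ⇒ H d ⇒ d d
  H ⇒ d H ⇒ d d

d d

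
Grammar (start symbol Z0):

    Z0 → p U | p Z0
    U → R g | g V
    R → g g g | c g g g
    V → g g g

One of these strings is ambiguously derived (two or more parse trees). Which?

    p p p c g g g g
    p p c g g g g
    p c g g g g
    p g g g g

p g g g g

p p p c g g g g: 1 tree
p p c g g g g: 1 tree
p c g g g g: 1 tree
p g g g g: 2 trees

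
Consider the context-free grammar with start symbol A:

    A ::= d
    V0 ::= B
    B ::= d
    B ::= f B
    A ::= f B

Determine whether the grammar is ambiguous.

Only A, B are reachable from A; ignoring the rest: Restricted to the reachable nonterminals, every rule has the form A → t or A → t B, and no two rules for the same A share a first terminal. The grammar encodes a DFA — one run per string.

Unambiguous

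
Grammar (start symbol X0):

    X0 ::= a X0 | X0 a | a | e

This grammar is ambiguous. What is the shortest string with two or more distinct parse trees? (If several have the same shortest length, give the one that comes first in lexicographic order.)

a a

length 1: no string has ≥2 trees
length 2: a a has 2 parse trees

Two derivations of a a:
  X0 ⇒ a X0 ⇒ a a
  X0 ⇒ X0 a ⇒ a a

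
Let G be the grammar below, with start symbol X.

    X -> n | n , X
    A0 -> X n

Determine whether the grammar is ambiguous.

Unambiguous

Only X is reachable from X; ignoring the rest: Right-recursive list with a separator: after each atom, whether the separator follows determines the rule. One parse per string.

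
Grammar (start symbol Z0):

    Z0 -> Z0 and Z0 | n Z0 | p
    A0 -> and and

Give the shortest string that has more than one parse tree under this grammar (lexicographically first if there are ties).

n p and p

length 1: no string has ≥2 trees
length 2: no string has ≥2 trees
length 3: no string has ≥2 trees
length 4: n p and p has 2 parse trees

Two derivations of n p and p:
  Z0 ⇒ Z0 and Z0 ⇒ n Z0 and Z0 ⇒ n p and Z0 ⇒ n p and p
  Z0 ⇒ n Z0 ⇒ n Z0 and Z0 ⇒ n p and Z0 ⇒ n p and p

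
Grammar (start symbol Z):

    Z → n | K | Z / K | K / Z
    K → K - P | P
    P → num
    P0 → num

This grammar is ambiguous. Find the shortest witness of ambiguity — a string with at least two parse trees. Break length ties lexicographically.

length 1: no string has ≥2 trees
length 3: num / num has 2 parse trees

Two derivations of num / num:
  Z ⇒ Z / K ⇒ K / K ⇒ P / K ⇒ num / K ⇒ num / P ⇒ num / num
  Z ⇒ K / Z ⇒ P / Z ⇒ num / Z ⇒ num / K ⇒ num / P ⇒ num / num

num / num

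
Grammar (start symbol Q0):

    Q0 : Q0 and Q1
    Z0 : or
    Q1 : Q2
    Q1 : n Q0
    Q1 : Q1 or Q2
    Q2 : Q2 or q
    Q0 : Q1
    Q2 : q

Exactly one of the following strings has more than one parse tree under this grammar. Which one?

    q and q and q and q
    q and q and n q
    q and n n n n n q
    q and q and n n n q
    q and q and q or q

q and q and q or q

q and q and q and q: 1 tree
q and q and n q: 1 tree
q and n n n n n q: 1 tree
q and q and n n n q: 1 tree
q and q and q or q: 2 trees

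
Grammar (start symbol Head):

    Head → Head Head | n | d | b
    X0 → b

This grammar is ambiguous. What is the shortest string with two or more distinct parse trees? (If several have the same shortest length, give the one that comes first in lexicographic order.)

length 1: no string has ≥2 trees
length 2: no string has ≥2 trees
length 3: b b b has 2 parse trees

Two derivations of b b b:
  Head ⇒ Head Head ⇒ Head Head Head ⇒ b Head Head ⇒ b b Head ⇒ b b b
  Head ⇒ Head Head ⇒ b Head ⇒ b Head Head ⇒ b b Head ⇒ b b b

b b b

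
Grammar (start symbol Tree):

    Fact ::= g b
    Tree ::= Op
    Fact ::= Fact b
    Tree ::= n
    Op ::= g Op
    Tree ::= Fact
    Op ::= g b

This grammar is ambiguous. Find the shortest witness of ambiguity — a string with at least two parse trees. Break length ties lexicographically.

g b

length 1: no string has ≥2 trees
length 2: g b has 2 parse trees

Two derivations of g b:
  Tree ⇒ Op ⇒ g b
  Tree ⇒ Fact ⇒ g b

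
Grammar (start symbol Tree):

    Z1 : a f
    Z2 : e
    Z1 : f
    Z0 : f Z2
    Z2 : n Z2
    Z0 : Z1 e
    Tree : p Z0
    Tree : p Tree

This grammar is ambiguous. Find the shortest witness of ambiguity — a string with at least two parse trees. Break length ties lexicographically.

length 3: p f e has 2 parse trees

Two derivations of p f e:
  Tree ⇒ p Z0 ⇒ p f Z2 ⇒ p f e
  Tree ⇒ p Z0 ⇒ p Z1 e ⇒ p f e

p f e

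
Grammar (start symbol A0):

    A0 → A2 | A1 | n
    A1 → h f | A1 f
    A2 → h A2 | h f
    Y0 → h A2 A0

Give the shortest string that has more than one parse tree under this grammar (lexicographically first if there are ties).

h f

length 1: no string has ≥2 trees
length 2: h f has 2 parse trees

Two derivations of h f:
  A0 ⇒ A2 ⇒ h f
  A0 ⇒ A1 ⇒ h f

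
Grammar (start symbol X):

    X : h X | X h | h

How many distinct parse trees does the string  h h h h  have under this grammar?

8

Parse trees for h h h h:
  [X h [X h [X h [X h]]]]
  [X h [X h [X [X h] h]]]
  [X h [X [X h [X h]] h]]
  [X h [X [X [X h] h] h]]
  [X [X h [X h [X h]]] h]
  [X [X h [X [X h] h]] h]
  [X [X [X h [X h]] h] h]
  [X [X [X [X h] h] h] h]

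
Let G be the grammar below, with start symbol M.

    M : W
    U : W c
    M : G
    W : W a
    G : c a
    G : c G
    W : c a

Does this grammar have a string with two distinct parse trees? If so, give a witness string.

Ambiguous

Witness: c a

Derivation 1: M ⇒ W ⇒ c a
Derivation 2: M ⇒ G ⇒ c a

Two distinct leftmost derivations for the same string.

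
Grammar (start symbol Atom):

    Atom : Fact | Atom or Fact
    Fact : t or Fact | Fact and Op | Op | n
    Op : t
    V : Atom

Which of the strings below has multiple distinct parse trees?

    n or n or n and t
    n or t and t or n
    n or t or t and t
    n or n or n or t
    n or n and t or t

n or n or n and t: 1 tree
n or t and t or n: 1 tree
n or t or t and t: 3 trees
n or n or n or t: 1 tree
n or n and t or t: 1 tree

n or t or t and t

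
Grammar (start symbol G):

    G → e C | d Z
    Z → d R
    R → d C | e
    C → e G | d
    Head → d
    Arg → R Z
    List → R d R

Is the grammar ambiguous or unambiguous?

(Head, Arg, List are unreachable from G, so their rules don't affect L(G).) Restricted to the reachable nonterminals, every rule has the form A → t or A → t B, and no two rules for the same A share a first terminal. The grammar encodes a DFA — one run per string.

Unambiguous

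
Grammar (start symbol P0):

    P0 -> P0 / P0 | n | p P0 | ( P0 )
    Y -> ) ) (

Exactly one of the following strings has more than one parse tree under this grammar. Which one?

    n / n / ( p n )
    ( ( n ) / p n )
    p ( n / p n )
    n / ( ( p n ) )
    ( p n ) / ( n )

n / n / ( p n ): 2 trees
( ( n ) / p n ): 1 tree
p ( n / p n ): 1 tree
n / ( ( p n ) ): 1 tree
( p n ) / ( n ): 1 tree

n / n / ( p n )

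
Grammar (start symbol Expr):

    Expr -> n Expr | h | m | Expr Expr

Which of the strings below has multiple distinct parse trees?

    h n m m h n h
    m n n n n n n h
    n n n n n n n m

h n m m h n h

h n m m h n h: 28 trees
m n n n n n n h: 1 tree
n n n n n n n m: 1 tree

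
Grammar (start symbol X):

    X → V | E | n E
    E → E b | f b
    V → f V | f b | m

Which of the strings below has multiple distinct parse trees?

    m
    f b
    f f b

m: 1 tree
f b: 2 trees
f f b: 1 tree

f b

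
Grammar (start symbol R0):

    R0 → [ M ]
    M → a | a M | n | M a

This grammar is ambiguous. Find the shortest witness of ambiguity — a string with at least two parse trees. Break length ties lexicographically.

length 3: no string has ≥2 trees
length 4: [ a a ] has 2 parse trees

Two derivations of [ a a ]:
  R0 ⇒ [ M ] ⇒ [ a M ] ⇒ [ a a ]
  R0 ⇒ [ M ] ⇒ [ M a ] ⇒ [ a a ]

[ a a ]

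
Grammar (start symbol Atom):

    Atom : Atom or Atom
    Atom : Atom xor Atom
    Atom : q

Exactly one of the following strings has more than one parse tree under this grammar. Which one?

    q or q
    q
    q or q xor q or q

q or q: 1 tree
q: 1 tree
q or q xor q or q: 5 trees

q or q xor q or q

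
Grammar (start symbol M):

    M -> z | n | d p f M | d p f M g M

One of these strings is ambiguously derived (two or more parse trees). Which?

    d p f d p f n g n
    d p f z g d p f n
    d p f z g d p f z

d p f d p f n g n

d p f d p f n g n: 2 trees
d p f z g d p f n: 1 tree
d p f z g d p f z: 1 tree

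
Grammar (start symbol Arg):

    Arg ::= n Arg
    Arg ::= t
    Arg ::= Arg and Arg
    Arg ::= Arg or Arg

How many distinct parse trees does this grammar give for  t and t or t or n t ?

5

Parse trees for t and t or t or n t:
  [Arg [Arg t] and [Arg [Arg t] or [Arg [Arg t] or [Arg n [Arg t]]]]]
  [Arg [Arg t] and [Arg [Arg [Arg t] or [Arg t]] or [Arg n [Arg t]]]]
  [Arg [Arg [Arg t] and [Arg t]] or [Arg [Arg t] or [Arg n [Arg t]]]]
  [Arg [Arg [Arg t] and [Arg [Arg t] or [Arg t]]] or [Arg n [Arg t]]]
  [Arg [Arg [Arg [Arg t] and [Arg t]] or [Arg t]] or [Arg n [Arg t]]]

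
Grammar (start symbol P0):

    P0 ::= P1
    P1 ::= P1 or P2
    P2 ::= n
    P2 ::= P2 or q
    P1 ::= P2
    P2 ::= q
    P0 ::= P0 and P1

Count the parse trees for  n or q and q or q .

Parse trees for n or q and q or q:
  [P0 [P0 [P1 [P1 [P2 n]] or [P2 q]]] and [P1 [P1 [P2 q]] or [P2 q]]]
  [P0 [P0 [P1 [P1 [P2 n]] or [P2 q]]] and [P1 [P2 [P2 q] or q]]]
  [P0 [P0 [P1 [P2 [P2 n] or q]]] and [P1 [P1 [P2 q]] or [P2 q]]]
  [P0 [P0 [P1 [P2 [P2 n] or q]]] and [P1 [P2 [P2 q] or q]]]

4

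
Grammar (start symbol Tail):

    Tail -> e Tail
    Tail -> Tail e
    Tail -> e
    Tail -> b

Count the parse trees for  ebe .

Parse trees for ebe:
  [Tail e [Tail [Tail b] e]]
  [Tail [Tail e [Tail b]] e]

2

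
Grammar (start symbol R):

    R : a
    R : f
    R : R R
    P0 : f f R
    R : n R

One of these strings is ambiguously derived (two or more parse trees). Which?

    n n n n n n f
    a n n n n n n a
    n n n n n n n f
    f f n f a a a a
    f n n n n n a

n n n n n n f: 1 tree
a n n n n n n a: 1 tree
n n n n n n n f: 1 tree
f f n f a a a a: 255 trees
f n n n n n a: 1 tree

f f n f a a a a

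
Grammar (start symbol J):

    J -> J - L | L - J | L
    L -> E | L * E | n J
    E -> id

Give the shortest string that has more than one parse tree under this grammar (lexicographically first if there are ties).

length 1: no string has ≥2 trees
length 2: no string has ≥2 trees
length 3: id - id has 2 parse trees

Two derivations of id - id:
  J ⇒ J - L ⇒ L - L ⇒ E - L ⇒ id - L ⇒ id - E ⇒ id - id
  J ⇒ L - J ⇒ E - J ⇒ id - J ⇒ id - L ⇒ id - E ⇒ id - id

id - id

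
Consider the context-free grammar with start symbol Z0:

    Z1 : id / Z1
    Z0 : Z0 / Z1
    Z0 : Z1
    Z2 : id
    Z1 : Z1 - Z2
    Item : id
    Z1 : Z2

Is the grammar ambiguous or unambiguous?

Ambiguous

Witness: id / id

Derivation 1: Z0 ⇒ Z0 / Z1 ⇒ Z1 / Z1 ⇒ Z2 / Z1 ⇒ id / Z1 ⇒ id / Z2 ⇒ id / id
Derivation 2: Z0 ⇒ Z1 ⇒ id / Z1 ⇒ id / Z2 ⇒ id / id

Two distinct leftmost derivations for the same string.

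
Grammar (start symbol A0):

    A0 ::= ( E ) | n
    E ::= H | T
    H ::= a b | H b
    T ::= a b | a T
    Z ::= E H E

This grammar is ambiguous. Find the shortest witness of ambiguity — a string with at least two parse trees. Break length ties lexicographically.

length 1: no string has ≥2 trees
length 4: ( a b ) has 2 parse trees

Two derivations of ( a b ):
  A0 ⇒ ( E ) ⇒ ( H ) ⇒ ( a b )
  A0 ⇒ ( E ) ⇒ ( T ) ⇒ ( a b )

( a b )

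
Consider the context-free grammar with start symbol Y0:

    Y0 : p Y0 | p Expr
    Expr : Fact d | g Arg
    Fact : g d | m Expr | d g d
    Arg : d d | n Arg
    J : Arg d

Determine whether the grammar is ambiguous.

Ambiguous

Witness: p g d d

Derivation 1: Y0 ⇒ p Expr ⇒ p Fact d ⇒ p g d d
Derivation 2: Y0 ⇒ p Expr ⇒ p g Arg ⇒ p g d d

Two distinct leftmost derivations for the same string.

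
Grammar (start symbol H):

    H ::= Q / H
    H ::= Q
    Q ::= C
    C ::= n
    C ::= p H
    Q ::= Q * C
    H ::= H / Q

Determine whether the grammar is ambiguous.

Ambiguous

Witness: n / n

Derivation 1: H ⇒ Q / H ⇒ C / H ⇒ n / H ⇒ n / Q ⇒ n / C ⇒ n / n
Derivation 2: H ⇒ H / Q ⇒ Q / Q ⇒ C / Q ⇒ n / Q ⇒ n / C ⇒ n / n

Two distinct leftmost derivations for the same string.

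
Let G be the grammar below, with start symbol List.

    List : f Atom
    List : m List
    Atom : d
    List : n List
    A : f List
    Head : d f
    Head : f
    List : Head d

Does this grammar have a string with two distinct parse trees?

Ambiguous

Witness: f d

Derivation 1: List ⇒ f Atom ⇒ f d
Derivation 2: List ⇒ Head d ⇒ f d

Two distinct leftmost derivations for the same string.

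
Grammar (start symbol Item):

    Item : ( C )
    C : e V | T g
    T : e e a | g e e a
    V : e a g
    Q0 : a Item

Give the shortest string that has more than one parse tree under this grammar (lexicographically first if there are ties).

( e e a g )

length 6: ( e e a g ) has 2 parse trees

Two derivations of ( e e a g ):
  Item ⇒ ( C ) ⇒ ( e V ) ⇒ ( e e a g )
  Item ⇒ ( C ) ⇒ ( T g ) ⇒ ( e e a g )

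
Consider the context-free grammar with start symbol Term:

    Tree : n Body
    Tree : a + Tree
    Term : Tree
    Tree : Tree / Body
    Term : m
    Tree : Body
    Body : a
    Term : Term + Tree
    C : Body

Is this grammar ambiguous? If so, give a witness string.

Witness: a + a

Derivation 1: Term ⇒ Tree ⇒ a + Tree ⇒ a + Body ⇒ a + a
Derivation 2: Term ⇒ Term + Tree ⇒ Tree + Tree ⇒ Body + Tree ⇒ a + Tree ⇒ a + Body ⇒ a + a

Two distinct leftmost derivations for the same string.

Ambiguous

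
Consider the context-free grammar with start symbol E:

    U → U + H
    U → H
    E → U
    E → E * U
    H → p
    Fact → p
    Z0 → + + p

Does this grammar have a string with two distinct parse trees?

(Fact, Z0 are unreachable from E, so their rules don't affect L(E).) The grammar is stratified — E handles '*' (left-recursive), U handles '+', H atoms. Each operator has a fixed associativity and precedence level, so every string has one parse.

Unambiguous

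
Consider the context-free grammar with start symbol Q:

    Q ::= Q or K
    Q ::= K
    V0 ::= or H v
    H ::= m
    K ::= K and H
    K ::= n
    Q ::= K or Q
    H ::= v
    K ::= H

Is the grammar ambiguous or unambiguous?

Ambiguous

Witness: m or m

Derivation 1: Q ⇒ Q or K ⇒ K or K ⇒ H or K ⇒ m or K ⇒ m or H ⇒ m or m
Derivation 2: Q ⇒ K or Q ⇒ H or Q ⇒ m or Q ⇒ m or K ⇒ m or H ⇒ m or m

Two distinct leftmost derivations for the same string.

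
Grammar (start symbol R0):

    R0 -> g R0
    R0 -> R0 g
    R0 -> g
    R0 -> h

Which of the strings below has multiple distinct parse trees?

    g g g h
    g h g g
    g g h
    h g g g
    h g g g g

g h g g

g g g h: 1 tree
g h g g: 3 trees
g g h: 1 tree
h g g g: 1 tree
h g g g g: 1 tree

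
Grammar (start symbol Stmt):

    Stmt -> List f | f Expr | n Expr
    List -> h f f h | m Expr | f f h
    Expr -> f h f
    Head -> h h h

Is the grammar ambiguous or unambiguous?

Witness: f f h f

Derivation 1: Stmt ⇒ List f ⇒ f f h f
Derivation 2: Stmt ⇒ f Expr ⇒ f f h f

Two distinct leftmost derivations for the same string.

Ambiguous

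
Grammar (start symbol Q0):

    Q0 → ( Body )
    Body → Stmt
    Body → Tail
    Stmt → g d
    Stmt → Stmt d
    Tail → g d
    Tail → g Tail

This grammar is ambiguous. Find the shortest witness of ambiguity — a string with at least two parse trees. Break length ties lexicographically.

length 4: ( g d ) has 2 parse trees

Two derivations of ( g d ):
  Q0 ⇒ ( Body ) ⇒ ( Stmt ) ⇒ ( g d )
  Q0 ⇒ ( Body ) ⇒ ( Tail ) ⇒ ( g d )

( g d )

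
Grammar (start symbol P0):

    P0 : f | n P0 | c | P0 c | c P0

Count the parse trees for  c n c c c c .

26

Parse trees for c n c c c c (showing first 6 of 26):
  [P0 [P0 [P0 [P0 c [P0 n [P0 c]]] c] c] c]
  [P0 [P0 [P0 c [P0 n [P0 [P0 c] c]]] c] c]
  [P0 [P0 [P0 c [P0 n [P0 c [P0 c]]]] c] c]
  [P0 [P0 [P0 c [P0 [P0 n [P0 c]] c]] c] c]
  [P0 [P0 c [P0 n [P0 [P0 [P0 c] c] c]]] c]
  [P0 [P0 c [P0 n [P0 [P0 c [P0 c]] c]]] c]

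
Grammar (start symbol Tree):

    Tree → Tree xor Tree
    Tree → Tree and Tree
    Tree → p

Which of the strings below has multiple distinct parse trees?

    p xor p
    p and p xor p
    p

p xor p: 1 tree
p and p xor p: 2 trees
p: 1 tree

p and p xor p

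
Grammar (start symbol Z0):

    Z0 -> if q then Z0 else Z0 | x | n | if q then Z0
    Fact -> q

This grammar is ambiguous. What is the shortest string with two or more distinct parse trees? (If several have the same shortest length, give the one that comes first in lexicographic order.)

length 1: no string has ≥2 trees
length 4: no string has ≥2 trees
length 6: no string has ≥2 trees
length 7: no string has ≥2 trees
length 9: if q then if q then n else n has 2 parse trees

Two derivations of if q then if q then n else n:
  Z0 ⇒ if q then Z0 else Z0 ⇒ if q then if q then Z0 else Z0 ⇒ if q then if q then n else Z0 ⇒ if q then if q then n else n
  Z0 ⇒ if q then Z0 ⇒ if q then if q then Z0 else Z0 ⇒ if q then if q then n else Z0 ⇒ if q then if q then n else n

if q then if q then n else n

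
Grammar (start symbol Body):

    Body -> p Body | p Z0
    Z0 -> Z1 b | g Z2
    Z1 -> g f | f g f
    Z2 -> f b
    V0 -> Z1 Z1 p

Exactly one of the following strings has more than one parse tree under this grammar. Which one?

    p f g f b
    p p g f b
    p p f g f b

p p g f b

p f g f b: 1 tree
p p g f b: 2 trees
p p f g f b: 1 tree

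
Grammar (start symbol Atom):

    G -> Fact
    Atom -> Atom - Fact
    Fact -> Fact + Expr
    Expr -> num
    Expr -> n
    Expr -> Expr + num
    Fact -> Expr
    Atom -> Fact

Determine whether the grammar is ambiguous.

Ambiguous

Witness: n + num

Derivation 1: Atom ⇒ Fact ⇒ Fact + Expr ⇒ Expr + Expr ⇒ n + Expr ⇒ n + num
Derivation 2: Atom ⇒ Fact ⇒ Expr ⇒ Expr + num ⇒ n + num

Two distinct leftmost derivations for the same string.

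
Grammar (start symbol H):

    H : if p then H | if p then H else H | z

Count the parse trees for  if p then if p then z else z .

Parse trees for if p then if p then z else z:
  [H if p then [H if p then [H z] else [H z]]]
  [H if p then [H if p then [H z]] else [H z]]

2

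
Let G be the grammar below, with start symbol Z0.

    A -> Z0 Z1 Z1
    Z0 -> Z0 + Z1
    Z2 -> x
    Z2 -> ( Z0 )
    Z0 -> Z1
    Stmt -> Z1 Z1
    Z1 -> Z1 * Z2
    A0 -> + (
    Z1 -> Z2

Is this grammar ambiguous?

Unambiguous

Only Z0, Z1, Z2 are reachable from Z0; ignoring the rest: This is a standard precedence ladder (Z0 over Z1 over Z2), with each level left-recursive on its own operator ('+' at Z0, '*' at Z1). That structure is LR(1), hence unambiguous.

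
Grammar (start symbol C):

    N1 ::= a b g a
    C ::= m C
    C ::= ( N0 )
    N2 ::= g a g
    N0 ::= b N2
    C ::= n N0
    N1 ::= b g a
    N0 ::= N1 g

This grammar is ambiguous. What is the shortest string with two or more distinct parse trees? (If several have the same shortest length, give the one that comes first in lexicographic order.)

n b g a g

length 5: n b g a g has 2 parse trees

Two derivations of n b g a g:
  C ⇒ n N0 ⇒ n b N2 ⇒ n b g a g
  C ⇒ n N0 ⇒ n N1 g ⇒ n b g a g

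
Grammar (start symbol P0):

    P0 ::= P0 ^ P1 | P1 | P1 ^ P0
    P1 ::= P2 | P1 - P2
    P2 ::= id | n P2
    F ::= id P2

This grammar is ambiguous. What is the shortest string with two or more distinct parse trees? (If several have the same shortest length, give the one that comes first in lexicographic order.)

id ^ id

length 1: no string has ≥2 trees
length 2: no string has ≥2 trees
length 3: id ^ id has 2 parse trees

Two derivations of id ^ id:
  P0 ⇒ P0 ^ P1 ⇒ P1 ^ P1 ⇒ P2 ^ P1 ⇒ id ^ P1 ⇒ id ^ P2 ⇒ id ^ id
  P0 ⇒ P1 ^ P0 ⇒ P2 ^ P0 ⇒ id ^ P0 ⇒ id ^ P1 ⇒ id ^ P2 ⇒ id ^ id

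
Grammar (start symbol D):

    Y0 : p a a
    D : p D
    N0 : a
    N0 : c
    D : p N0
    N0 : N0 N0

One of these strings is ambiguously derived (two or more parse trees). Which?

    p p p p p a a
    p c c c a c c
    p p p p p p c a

p c c c a c c

p p p p p a a: 1 tree
p c c c a c c: 42 trees
p p p p p p c a: 1 tree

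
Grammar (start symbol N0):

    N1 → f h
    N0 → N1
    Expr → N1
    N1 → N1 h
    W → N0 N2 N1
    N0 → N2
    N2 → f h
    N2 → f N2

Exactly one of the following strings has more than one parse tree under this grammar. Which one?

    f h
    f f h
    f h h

f h: 2 trees
f f h: 1 tree
f h h: 1 tree

f h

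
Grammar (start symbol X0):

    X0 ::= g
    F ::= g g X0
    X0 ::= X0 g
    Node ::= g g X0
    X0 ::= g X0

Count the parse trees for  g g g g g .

16

Parse trees for g g g g g (showing first 6 of 16):
  [X0 [X0 [X0 [X0 [X0 g] g] g] g] g]
  [X0 [X0 [X0 [X0 g [X0 g]] g] g] g]
  [X0 [X0 [X0 g [X0 [X0 g] g]] g] g]
  [X0 [X0 [X0 g [X0 g [X0 g]]] g] g]
  [X0 [X0 g [X0 [X0 [X0 g] g] g]] g]
  [X0 [X0 g [X0 [X0 g [X0 g]] g]] g]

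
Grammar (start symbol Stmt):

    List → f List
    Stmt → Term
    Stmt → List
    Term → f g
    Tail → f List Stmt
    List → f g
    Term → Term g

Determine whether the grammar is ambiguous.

Witness: f g

Derivation 1: Stmt ⇒ Term ⇒ f g
Derivation 2: Stmt ⇒ List ⇒ f g

Two distinct leftmost derivations for the same string.

Ambiguous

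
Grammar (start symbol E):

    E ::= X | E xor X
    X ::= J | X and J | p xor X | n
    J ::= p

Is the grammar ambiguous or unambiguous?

Witness: p xor n

Derivation 1: E ⇒ X ⇒ p xor X ⇒ p xor n
Derivation 2: E ⇒ E xor X ⇒ X xor X ⇒ J xor X ⇒ p xor X ⇒ p xor n

Two distinct leftmost derivations for the same string.

Ambiguous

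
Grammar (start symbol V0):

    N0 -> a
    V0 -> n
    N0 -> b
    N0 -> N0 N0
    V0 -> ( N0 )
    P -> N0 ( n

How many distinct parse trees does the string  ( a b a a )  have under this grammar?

Parse trees for ( a b a a ):
  [V0 ( [N0 [N0 a] [N0 [N0 b] [N0 [N0 a] [N0 a]]]] )]
  [V0 ( [N0 [N0 a] [N0 [N0 [N0 b] [N0 a]] [N0 a]]] )]
  [V0 ( [N0 [N0 [N0 a] [N0 b]] [N0 [N0 a] [N0 a]]] )]
  [V0 ( [N0 [N0 [N0 a] [N0 [N0 b] [N0 a]]] [N0 a]] )]
  [V0 ( [N0 [N0 [N0 [N0 a] [N0 b]] [N0 a]] [N0 a]] )]

5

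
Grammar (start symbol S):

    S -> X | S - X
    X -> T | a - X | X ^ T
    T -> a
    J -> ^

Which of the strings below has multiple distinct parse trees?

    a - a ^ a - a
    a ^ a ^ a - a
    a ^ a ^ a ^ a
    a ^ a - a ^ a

a - a ^ a - a: 3 trees
a ^ a ^ a - a: 1 tree
a ^ a ^ a ^ a: 1 tree
a ^ a - a ^ a: 1 tree

a - a ^ a - a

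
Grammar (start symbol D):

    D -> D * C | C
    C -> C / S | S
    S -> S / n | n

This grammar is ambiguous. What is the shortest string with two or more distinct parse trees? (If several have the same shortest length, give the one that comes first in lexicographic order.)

n / n

length 1: no string has ≥2 trees
length 3: n / n has 2 parse trees

Two derivations of n / n:
  D ⇒ C ⇒ C / S ⇒ S / S ⇒ n / S ⇒ n / n
  D ⇒ C ⇒ S ⇒ S / n ⇒ n / n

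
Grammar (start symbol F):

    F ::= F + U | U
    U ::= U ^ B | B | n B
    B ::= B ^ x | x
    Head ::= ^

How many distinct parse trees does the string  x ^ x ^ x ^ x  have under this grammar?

8

Parse trees for x ^ x ^ x ^ x:
  [F [U [U [B x]] ^ [B [B [B x] ^ x] ^ x]]]
  [F [U [U [U [B x]] ^ [B x]] ^ [B [B x] ^ x]]]
  [F [U [U [B [B x] ^ x]] ^ [B [B x] ^ x]]]
  [F [U [U [U [B x]] ^ [B [B x] ^ x]] ^ [B x]]]
  [F [U [U [U [U [B x]] ^ [B x]] ^ [B x]] ^ [B x]]]
  [F [U [U [U [B [B x] ^ x]] ^ [B x]] ^ [B x]]]
  [F [U [U [B [B [B x] ^ x] ^ x]] ^ [B x]]]
  [F [U [B [B [B [B x] ^ x] ^ x] ^ x]]]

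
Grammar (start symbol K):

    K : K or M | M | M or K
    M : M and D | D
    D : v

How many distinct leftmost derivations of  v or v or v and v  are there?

4

Parse trees for v or v or v and v:
  [K [K [K [M [D v]]] or [M [D v]]] or [M [M [D v]] and [D v]]]
  [K [K [M [D v]] or [K [M [D v]]]] or [M [M [D v]] and [D v]]]
  [K [M [D v]] or [K [K [M [D v]]] or [M [M [D v]] and [D v]]]]
  [K [M [D v]] or [K [M [D v]] or [K [M [M [D v]] and [D v]]]]]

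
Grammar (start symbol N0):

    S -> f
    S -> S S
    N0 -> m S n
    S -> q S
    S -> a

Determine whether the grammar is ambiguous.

Witness: m a a a n

Derivation 1: N0 ⇒ m S n ⇒ m S S n ⇒ m S S S n ⇒ m a S S n ⇒ m a a S n ⇒ m a a a n
Derivation 2: N0 ⇒ m S n ⇒ m S S n ⇒ m a S n ⇒ m a S S n ⇒ m a a S n ⇒ m a a a n

Two distinct leftmost derivations for the same string.

Ambiguous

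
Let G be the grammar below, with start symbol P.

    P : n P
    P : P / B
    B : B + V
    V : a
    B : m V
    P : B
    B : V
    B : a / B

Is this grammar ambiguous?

Witness: a / a

Derivation 1: P ⇒ P / B ⇒ B / B ⇒ V / B ⇒ a / B ⇒ a / V ⇒ a / a
Derivation 2: P ⇒ B ⇒ a / B ⇒ a / V ⇒ a / a

Two distinct leftmost derivations for the same string.

Ambiguous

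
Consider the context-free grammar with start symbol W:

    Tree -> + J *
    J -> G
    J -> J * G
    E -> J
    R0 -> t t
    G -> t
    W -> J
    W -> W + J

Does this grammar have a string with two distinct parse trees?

Unambiguous

(Tree, E, R0 are unreachable from W, so their rules don't affect L(W).) The grammar is stratified — W handles '+' (left-recursive), J handles '*', G atoms. Each operator has a fixed associativity and precedence level, so every string has one parse.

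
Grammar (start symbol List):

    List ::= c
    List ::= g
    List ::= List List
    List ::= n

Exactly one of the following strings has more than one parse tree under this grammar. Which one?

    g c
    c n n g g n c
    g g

c n n g g n c

g c: 1 tree
c n n g g n c: 132 trees
g g: 1 tree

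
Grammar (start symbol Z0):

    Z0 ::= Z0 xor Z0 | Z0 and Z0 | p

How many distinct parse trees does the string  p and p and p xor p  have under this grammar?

Parse trees for p and p and p xor p:
  [Z0 [Z0 [Z0 p] and [Z0 [Z0 p] and [Z0 p]]] xor [Z0 p]]
  [Z0 [Z0 [Z0 [Z0 p] and [Z0 p]] and [Z0 p]] xor [Z0 p]]
  [Z0 [Z0 p] and [Z0 [Z0 [Z0 p] and [Z0 p]] xor [Z0 p]]]
  [Z0 [Z0 p] and [Z0 [Z0 p] and [Z0 [Z0 p] xor [Z0 p]]]]
  [Z0 [Z0 [Z0 p] and [Z0 p]] and [Z0 [Z0 p] xor [Z0 p]]]

5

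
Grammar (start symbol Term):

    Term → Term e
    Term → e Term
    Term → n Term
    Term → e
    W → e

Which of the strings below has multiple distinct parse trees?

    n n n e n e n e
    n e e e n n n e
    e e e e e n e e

e e e e e n e e

n n n e n e n e: 1 tree
n e e e n n n e: 1 tree
e e e e e n e e: 8 trees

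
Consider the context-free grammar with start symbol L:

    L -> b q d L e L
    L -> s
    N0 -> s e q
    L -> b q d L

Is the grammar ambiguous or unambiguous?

Witness: b q d b q d s e s

Derivation 1: L ⇒ b q d L e L ⇒ b q d b q d L e L ⇒ b q d b q d s e L ⇒ b q d b q d s e s
Derivation 2: L ⇒ b q d L ⇒ b q d b q d L e L ⇒ b q d b q d s e L ⇒ b q d b q d s e s

Two distinct leftmost derivations for the same string.

Ambiguous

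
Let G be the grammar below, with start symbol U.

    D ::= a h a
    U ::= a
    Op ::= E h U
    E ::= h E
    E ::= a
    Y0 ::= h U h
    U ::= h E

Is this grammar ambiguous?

Unambiguous

Only U, E are reachable from U; ignoring the rest: Restricted to the reachable nonterminals, every rule has the form A → t or A → t B, and no two rules for the same A share a first terminal. The grammar encodes a DFA — one run per string.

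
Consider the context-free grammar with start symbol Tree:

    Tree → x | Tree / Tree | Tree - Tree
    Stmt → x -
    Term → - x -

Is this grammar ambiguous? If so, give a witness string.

Witness: x - x - x

Derivation 1: Tree ⇒ Tree - Tree ⇒ x - Tree ⇒ x - Tree - Tree ⇒ x - x - Tree ⇒ x - x - x
Derivation 2: Tree ⇒ Tree - Tree ⇒ Tree - Tree - Tree ⇒ x - Tree - Tree ⇒ x - x - Tree ⇒ x - x - x

Two distinct leftmost derivations for the same string.

Ambiguous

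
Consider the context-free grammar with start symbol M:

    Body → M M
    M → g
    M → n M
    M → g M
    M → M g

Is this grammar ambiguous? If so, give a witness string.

Witness: g g

Derivation 1: M ⇒ g M ⇒ g g
Derivation 2: M ⇒ M g ⇒ g g

Two distinct leftmost derivations for the same string.

Ambiguous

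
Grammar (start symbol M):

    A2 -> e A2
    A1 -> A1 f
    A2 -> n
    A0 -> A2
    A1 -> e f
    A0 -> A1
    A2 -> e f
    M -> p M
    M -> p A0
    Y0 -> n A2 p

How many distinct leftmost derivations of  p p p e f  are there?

2

Parse trees for p p p e f:
  [M p [M p [M p [A0 [A2 e f]]]]]
  [M p [M p [M p [A0 [A1 e f]]]]]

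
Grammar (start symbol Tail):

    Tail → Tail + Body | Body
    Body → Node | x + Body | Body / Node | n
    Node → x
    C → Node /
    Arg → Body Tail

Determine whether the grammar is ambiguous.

Witness: x + n

Derivation 1: Tail ⇒ Tail + Body ⇒ Body + Body ⇒ Node + Body ⇒ x + Body ⇒ x + n
Derivation 2: Tail ⇒ Body ⇒ x + Body ⇒ x + n

Two distinct leftmost derivations for the same string.

Ambiguous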